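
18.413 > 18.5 False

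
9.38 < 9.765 True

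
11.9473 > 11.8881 True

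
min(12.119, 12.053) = 12.053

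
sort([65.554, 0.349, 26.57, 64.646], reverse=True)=[65.554, 64.646, 26.57, 0.349]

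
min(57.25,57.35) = 57.25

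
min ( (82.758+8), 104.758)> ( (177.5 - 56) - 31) True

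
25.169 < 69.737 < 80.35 True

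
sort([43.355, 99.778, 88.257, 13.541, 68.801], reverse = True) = [99.778, 88.257, 68.801, 43.355, 13.541]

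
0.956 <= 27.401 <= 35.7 True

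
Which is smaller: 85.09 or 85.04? 85.04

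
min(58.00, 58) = 58.00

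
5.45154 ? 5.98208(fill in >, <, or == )<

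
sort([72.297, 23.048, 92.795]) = [23.048, 72.297, 92.795]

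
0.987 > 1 False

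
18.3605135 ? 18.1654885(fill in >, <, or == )>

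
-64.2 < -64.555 False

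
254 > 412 False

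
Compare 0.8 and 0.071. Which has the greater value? 0.8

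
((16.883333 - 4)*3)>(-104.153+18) True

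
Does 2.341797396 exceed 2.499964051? No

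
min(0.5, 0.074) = 0.074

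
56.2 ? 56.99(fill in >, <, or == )<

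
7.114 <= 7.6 True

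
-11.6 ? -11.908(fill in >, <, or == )>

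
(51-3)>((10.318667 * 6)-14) True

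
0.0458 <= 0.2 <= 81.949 True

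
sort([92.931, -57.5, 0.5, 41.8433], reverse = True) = [92.931, 41.8433, 0.5, -57.5]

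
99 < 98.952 False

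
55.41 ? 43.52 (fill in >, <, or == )>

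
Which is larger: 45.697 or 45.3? 45.697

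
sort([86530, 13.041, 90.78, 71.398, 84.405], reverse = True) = [86530, 90.78, 84.405, 71.398, 13.041]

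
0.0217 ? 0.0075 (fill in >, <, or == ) >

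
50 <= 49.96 False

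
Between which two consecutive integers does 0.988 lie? 0 and 1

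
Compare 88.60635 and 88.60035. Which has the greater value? 88.60635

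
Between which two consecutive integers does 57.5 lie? 57 and 58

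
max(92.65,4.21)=92.65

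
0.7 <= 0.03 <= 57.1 False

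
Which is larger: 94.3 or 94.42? 94.42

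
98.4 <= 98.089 False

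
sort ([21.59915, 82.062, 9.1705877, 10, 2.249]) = [2.249, 9.1705877, 10, 21.59915, 82.062]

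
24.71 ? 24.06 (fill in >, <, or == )>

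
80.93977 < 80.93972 False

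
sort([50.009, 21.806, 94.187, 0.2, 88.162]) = [0.2, 21.806, 50.009, 88.162, 94.187]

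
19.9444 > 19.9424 True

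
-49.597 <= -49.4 True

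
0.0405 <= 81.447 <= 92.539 True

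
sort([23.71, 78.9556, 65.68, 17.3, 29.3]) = [17.3, 23.71, 29.3, 65.68, 78.9556]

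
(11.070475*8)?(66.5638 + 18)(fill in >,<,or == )>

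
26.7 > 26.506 True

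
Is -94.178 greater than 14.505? No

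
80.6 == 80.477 False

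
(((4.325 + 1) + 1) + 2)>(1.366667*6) True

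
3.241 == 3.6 False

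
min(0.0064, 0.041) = 0.0064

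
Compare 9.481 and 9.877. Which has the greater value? 9.877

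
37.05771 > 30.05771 True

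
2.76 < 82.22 True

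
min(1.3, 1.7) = 1.3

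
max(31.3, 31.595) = 31.595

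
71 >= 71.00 True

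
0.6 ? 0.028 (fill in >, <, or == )>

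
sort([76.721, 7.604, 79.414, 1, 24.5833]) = [1, 7.604, 24.5833, 76.721, 79.414]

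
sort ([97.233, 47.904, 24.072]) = [24.072, 47.904, 97.233]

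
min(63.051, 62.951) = 62.951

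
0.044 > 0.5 False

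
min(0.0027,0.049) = 0.0027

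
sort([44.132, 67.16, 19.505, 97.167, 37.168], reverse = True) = [97.167, 67.16, 44.132, 37.168, 19.505]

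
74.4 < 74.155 False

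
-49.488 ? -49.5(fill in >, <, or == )>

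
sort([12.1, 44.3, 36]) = [12.1, 36, 44.3]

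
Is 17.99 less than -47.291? No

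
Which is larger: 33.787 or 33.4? 33.787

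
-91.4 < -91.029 True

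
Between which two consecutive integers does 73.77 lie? 73 and 74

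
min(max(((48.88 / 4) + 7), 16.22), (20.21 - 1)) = 19.21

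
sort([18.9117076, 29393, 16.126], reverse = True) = [29393, 18.9117076, 16.126]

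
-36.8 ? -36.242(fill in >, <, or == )<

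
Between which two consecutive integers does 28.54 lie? 28 and 29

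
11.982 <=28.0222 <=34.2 True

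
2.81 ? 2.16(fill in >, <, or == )>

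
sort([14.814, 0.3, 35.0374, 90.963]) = [0.3, 14.814, 35.0374, 90.963]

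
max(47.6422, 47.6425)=47.6425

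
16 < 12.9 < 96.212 False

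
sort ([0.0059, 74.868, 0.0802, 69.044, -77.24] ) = [-77.24, 0.0059, 0.0802, 69.044, 74.868]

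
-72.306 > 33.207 False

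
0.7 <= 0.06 False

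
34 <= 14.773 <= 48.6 False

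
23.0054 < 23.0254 True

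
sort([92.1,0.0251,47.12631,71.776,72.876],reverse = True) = [92.1,72.876,71.776,47.12631,0.0251]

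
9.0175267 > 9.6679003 False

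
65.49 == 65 False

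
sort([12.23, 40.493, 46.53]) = [12.23, 40.493, 46.53]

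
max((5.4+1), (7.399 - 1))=6.4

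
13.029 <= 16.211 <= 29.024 True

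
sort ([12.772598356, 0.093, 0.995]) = [0.093, 0.995, 12.772598356]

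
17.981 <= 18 True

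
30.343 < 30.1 False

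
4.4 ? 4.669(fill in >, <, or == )<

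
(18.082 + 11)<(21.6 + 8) True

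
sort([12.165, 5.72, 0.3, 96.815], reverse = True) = [96.815, 12.165, 5.72, 0.3]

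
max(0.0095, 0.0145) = 0.0145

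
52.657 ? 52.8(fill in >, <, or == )<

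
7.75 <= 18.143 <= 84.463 True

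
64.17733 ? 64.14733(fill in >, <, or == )>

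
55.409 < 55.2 False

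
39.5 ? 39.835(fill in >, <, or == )<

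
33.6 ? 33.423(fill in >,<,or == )>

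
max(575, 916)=916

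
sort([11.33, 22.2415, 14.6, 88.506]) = [11.33, 14.6, 22.2415, 88.506]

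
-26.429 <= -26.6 False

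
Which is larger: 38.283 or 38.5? 38.5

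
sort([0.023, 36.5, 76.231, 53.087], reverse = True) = [76.231, 53.087, 36.5, 0.023]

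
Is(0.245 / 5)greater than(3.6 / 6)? No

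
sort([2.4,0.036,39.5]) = [0.036,2.4,39.5]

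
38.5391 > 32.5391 True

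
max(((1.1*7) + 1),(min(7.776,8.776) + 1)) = 8.776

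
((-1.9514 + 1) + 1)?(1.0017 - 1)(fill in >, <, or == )>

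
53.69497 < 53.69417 False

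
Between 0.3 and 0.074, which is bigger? 0.3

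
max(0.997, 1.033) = 1.033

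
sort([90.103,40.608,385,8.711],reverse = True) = [385,90.103,40.608,8.711]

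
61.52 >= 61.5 True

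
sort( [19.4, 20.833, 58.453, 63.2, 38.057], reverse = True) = [63.2, 58.453, 38.057, 20.833, 19.4]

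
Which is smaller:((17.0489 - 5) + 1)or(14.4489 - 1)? ((17.0489 - 5) + 1)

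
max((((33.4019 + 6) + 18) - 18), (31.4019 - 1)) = 39.4019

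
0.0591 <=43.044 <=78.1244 True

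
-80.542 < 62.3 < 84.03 True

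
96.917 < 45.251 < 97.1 False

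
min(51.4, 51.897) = 51.4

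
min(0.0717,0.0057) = 0.0057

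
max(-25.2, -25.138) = -25.138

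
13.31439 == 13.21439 False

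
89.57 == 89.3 False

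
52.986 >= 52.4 True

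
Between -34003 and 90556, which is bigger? 90556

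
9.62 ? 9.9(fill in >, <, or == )<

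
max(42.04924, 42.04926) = 42.04926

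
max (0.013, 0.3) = 0.3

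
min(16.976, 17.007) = 16.976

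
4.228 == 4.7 False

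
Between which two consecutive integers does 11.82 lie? 11 and 12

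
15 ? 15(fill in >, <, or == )==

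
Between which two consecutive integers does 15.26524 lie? 15 and 16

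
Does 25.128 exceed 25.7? No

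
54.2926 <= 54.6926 True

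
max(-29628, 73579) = 73579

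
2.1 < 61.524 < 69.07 True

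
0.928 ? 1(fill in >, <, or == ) <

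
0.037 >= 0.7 False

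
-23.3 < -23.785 False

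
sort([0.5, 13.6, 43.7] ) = [0.5, 13.6, 43.7]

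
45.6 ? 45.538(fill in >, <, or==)>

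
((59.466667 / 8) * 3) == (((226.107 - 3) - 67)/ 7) False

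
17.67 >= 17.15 True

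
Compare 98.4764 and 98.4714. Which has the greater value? 98.4764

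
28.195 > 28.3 False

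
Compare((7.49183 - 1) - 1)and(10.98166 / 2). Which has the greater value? ((7.49183 - 1) - 1)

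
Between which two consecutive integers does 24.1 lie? 24 and 25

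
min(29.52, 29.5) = 29.5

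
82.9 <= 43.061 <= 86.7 False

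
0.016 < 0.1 True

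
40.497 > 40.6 False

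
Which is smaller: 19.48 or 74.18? 19.48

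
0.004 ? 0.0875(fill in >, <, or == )<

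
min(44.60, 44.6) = 44.60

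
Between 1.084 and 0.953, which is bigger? 1.084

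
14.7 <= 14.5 False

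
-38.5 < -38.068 True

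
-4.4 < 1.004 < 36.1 True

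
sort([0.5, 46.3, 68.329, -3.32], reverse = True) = [68.329, 46.3, 0.5, -3.32]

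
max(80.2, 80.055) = 80.2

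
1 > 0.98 True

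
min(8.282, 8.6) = 8.282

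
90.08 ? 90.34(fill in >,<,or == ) <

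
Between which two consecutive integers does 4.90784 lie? 4 and 5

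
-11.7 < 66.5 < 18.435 False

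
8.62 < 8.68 True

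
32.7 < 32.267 False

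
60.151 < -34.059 False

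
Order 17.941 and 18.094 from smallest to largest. 17.941,18.094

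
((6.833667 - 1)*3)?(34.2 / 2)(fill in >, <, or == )>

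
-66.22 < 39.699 True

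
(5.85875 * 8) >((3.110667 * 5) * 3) True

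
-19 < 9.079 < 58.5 True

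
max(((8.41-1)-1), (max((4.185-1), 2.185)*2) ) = 6.41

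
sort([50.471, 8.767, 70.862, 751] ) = [8.767, 50.471, 70.862, 751]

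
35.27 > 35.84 False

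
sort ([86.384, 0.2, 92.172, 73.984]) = [0.2, 73.984, 86.384, 92.172]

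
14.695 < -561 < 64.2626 False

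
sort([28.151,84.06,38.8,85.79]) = [28.151,38.8,84.06,85.79]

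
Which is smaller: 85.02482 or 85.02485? 85.02482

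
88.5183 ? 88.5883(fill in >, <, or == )<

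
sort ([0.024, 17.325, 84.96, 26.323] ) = [0.024, 17.325, 26.323, 84.96]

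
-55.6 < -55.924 False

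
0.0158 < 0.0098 False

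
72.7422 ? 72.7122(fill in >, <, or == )>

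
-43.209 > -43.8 True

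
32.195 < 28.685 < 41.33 False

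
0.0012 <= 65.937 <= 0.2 False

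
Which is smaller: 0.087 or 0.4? 0.087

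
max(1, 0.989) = 1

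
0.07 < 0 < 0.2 False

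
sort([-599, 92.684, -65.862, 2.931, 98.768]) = [-599, -65.862, 2.931, 92.684, 98.768]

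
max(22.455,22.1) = 22.455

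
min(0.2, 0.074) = 0.074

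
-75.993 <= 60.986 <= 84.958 True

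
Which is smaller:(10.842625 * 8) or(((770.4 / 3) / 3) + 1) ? (((770.4 / 3) / 3) + 1)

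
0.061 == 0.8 False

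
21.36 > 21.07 True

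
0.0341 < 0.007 False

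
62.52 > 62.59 False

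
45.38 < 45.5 True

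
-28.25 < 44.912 True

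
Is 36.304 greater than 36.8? No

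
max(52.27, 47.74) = 52.27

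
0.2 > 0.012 True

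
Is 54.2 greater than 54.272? No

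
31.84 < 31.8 False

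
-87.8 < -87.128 True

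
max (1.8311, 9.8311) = 9.8311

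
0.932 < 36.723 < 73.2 True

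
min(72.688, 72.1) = 72.1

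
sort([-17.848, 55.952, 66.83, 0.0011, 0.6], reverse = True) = [66.83, 55.952, 0.6, 0.0011, -17.848]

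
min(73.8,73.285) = 73.285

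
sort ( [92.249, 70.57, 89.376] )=[70.57, 89.376, 92.249]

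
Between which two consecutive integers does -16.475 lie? -17 and -16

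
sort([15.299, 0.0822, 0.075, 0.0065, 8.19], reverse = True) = [15.299, 8.19, 0.0822, 0.075, 0.0065]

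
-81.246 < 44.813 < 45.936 True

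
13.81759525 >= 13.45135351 True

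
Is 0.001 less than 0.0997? Yes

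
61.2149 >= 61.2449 False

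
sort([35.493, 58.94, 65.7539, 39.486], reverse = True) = [65.7539, 58.94, 39.486, 35.493]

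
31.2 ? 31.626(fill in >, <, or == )<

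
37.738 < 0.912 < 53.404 False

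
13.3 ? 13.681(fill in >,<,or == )<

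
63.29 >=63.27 True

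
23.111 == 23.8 False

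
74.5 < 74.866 True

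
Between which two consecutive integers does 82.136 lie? 82 and 83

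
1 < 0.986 False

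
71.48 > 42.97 True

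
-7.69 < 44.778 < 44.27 False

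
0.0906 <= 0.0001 False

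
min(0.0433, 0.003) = 0.003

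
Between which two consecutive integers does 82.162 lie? 82 and 83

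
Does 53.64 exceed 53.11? Yes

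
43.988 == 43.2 False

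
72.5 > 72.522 False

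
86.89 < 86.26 False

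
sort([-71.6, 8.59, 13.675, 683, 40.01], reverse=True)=[683, 40.01, 13.675, 8.59, -71.6]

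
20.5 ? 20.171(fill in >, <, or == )>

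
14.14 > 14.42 False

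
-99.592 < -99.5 True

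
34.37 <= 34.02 False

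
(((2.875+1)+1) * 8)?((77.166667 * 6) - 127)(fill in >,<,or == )<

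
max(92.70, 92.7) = 92.7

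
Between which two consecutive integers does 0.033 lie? 0 and 1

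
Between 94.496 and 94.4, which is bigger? 94.496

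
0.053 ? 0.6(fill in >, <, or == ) <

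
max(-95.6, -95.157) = -95.157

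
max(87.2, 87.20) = 87.20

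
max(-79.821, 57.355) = 57.355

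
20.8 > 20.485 True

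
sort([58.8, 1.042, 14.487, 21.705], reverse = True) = [58.8, 21.705, 14.487, 1.042]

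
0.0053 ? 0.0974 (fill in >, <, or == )<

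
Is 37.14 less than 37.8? Yes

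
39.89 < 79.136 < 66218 True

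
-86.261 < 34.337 True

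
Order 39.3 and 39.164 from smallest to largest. 39.164, 39.3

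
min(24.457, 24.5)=24.457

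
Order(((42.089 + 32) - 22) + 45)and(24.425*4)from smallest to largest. (((42.089 + 32) - 22) + 45), (24.425*4)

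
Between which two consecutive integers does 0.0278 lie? 0 and 1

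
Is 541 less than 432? No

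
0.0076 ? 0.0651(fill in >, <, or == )<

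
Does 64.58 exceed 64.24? Yes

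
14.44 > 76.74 False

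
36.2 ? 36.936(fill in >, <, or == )<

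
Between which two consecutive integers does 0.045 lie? 0 and 1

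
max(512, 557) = 557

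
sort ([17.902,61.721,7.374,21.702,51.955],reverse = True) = [61.721,51.955,21.702,17.902,7.374]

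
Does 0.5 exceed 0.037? Yes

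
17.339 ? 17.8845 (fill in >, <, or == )<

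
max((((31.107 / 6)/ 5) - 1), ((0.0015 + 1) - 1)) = 0.0369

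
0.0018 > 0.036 False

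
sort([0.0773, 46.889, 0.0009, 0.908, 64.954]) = [0.0009, 0.0773, 0.908, 46.889, 64.954]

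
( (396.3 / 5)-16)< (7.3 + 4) False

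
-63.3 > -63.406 True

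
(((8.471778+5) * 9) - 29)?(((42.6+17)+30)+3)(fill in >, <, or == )<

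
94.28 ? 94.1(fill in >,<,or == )>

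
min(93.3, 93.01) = 93.01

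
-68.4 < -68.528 False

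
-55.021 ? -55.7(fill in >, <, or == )>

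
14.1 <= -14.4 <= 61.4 False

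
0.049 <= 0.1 True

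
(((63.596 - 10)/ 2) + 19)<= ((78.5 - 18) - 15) False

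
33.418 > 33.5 False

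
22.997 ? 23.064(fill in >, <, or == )<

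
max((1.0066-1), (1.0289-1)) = 0.0289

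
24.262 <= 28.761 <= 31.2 True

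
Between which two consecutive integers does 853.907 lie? 853 and 854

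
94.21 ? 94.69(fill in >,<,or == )<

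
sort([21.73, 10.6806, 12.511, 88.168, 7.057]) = [7.057, 10.6806, 12.511, 21.73, 88.168]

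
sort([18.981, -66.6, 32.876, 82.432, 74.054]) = [-66.6, 18.981, 32.876, 74.054, 82.432]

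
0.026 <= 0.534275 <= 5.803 True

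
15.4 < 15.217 False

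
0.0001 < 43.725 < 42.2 False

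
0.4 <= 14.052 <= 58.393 True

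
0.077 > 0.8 False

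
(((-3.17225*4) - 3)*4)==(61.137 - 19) False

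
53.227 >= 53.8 False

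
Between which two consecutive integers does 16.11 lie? 16 and 17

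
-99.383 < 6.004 True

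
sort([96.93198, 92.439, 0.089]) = [0.089, 92.439, 96.93198]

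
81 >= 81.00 True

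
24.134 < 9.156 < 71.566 False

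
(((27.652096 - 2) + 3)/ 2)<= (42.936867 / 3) False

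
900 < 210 False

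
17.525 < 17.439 False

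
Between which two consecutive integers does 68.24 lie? 68 and 69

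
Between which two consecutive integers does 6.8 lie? 6 and 7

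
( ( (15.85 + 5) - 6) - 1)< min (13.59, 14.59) False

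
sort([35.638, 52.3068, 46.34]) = [35.638, 46.34, 52.3068]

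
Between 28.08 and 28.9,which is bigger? 28.9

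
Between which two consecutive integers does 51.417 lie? 51 and 52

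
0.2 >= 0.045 True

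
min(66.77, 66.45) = 66.45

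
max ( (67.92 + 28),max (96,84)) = 96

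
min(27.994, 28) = 27.994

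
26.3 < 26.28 False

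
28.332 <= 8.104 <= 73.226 False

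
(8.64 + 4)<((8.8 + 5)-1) True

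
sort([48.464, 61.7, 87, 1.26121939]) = [1.26121939, 48.464, 61.7, 87]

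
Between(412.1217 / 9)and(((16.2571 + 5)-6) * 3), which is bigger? (412.1217 / 9)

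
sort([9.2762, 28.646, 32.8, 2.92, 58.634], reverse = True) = [58.634, 32.8, 28.646, 9.2762, 2.92]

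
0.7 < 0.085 False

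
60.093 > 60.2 False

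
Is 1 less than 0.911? No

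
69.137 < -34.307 False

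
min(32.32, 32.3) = 32.3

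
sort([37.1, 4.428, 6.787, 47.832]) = [4.428, 6.787, 37.1, 47.832]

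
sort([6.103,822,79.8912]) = [6.103,79.8912,822]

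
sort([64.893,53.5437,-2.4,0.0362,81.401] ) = [-2.4,0.0362,53.5437,64.893,81.401]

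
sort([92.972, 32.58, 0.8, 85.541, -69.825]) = [-69.825, 0.8, 32.58, 85.541, 92.972]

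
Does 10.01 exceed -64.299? Yes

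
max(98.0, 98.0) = 98.0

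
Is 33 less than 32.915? No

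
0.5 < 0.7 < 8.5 True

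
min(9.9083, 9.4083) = 9.4083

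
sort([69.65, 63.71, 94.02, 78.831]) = [63.71, 69.65, 78.831, 94.02]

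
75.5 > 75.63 False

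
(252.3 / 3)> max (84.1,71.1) False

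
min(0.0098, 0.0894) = 0.0098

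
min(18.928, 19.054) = 18.928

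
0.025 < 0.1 True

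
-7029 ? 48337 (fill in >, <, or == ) <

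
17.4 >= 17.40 True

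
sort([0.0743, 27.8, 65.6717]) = [0.0743, 27.8, 65.6717]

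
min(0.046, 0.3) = 0.046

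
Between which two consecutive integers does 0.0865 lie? 0 and 1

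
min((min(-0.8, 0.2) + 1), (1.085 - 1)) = 0.085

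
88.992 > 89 False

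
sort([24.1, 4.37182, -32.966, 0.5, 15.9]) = [-32.966, 0.5, 4.37182, 15.9, 24.1]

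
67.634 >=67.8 False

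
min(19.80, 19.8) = 19.80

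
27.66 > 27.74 False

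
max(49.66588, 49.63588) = 49.66588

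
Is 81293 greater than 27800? Yes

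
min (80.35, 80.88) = 80.35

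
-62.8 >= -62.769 False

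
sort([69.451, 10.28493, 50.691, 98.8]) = [10.28493, 50.691, 69.451, 98.8]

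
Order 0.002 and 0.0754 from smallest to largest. 0.002, 0.0754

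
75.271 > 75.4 False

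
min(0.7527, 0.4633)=0.4633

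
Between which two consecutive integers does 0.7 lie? 0 and 1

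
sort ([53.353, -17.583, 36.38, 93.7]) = [-17.583, 36.38, 53.353, 93.7]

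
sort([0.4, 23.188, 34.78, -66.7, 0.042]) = [-66.7, 0.042, 0.4, 23.188, 34.78]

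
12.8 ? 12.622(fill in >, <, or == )>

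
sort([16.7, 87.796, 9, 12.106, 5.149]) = [5.149, 9, 12.106, 16.7, 87.796]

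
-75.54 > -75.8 True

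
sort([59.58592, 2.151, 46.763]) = [2.151, 46.763, 59.58592]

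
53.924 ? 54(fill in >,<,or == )<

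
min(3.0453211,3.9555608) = 3.0453211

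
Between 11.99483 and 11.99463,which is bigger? 11.99483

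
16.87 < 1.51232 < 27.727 False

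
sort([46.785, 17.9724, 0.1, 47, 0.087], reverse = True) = [47, 46.785, 17.9724, 0.1, 0.087]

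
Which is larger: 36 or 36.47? 36.47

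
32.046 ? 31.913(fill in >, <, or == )>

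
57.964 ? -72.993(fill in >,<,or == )>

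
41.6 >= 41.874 False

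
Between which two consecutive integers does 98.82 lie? 98 and 99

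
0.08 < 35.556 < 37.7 True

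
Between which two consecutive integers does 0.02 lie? 0 and 1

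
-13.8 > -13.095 False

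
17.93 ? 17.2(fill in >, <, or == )>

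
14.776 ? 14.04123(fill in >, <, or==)>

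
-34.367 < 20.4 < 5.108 False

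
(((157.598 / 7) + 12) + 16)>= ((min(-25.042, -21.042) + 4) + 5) True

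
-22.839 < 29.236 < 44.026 True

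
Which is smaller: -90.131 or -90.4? -90.4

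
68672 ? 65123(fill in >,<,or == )>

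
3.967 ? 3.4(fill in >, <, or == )>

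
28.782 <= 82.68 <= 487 True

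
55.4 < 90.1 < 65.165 False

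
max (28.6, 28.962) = 28.962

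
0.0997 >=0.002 True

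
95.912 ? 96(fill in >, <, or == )<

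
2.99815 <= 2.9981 False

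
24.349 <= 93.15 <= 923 True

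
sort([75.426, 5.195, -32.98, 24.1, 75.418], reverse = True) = [75.426, 75.418, 24.1, 5.195, -32.98]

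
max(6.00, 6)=6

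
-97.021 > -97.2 True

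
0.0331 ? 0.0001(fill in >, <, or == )>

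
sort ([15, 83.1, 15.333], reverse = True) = [83.1, 15.333, 15]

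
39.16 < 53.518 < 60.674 True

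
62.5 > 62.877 False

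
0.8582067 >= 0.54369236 True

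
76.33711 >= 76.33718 False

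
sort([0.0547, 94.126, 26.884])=[0.0547, 26.884, 94.126]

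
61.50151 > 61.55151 False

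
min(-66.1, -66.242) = -66.242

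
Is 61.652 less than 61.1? No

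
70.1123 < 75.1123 True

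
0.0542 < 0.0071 False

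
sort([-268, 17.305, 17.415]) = [-268, 17.305, 17.415]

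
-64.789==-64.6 False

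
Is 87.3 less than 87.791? Yes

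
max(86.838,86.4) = 86.838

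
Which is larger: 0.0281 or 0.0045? 0.0281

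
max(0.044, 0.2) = 0.2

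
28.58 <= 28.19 False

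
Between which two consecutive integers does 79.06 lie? 79 and 80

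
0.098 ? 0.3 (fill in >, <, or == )<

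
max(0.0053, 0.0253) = 0.0253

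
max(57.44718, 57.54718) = 57.54718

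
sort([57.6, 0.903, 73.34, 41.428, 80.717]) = [0.903, 41.428, 57.6, 73.34, 80.717]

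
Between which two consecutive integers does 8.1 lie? 8 and 9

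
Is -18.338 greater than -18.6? Yes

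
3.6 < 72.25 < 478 True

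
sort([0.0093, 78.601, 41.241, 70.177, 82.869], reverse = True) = [82.869, 78.601, 70.177, 41.241, 0.0093]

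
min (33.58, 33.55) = 33.55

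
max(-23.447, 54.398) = 54.398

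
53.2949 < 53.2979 True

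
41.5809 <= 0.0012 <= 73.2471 False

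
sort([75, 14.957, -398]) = [-398, 14.957, 75]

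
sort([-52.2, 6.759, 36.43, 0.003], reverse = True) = [36.43, 6.759, 0.003, -52.2]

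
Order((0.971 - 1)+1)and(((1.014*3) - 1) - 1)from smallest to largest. ((0.971 - 1)+1),(((1.014*3) - 1) - 1)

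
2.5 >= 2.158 True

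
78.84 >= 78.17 True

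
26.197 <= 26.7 True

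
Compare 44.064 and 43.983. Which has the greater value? 44.064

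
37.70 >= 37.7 True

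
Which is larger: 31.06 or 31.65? 31.65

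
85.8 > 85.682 True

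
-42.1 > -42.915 True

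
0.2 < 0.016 False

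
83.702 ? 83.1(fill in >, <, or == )>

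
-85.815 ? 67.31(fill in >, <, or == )<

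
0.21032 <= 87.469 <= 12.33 False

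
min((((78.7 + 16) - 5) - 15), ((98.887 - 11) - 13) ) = 74.7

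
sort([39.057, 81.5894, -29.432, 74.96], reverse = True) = [81.5894, 74.96, 39.057, -29.432]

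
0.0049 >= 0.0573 False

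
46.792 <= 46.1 False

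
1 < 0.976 False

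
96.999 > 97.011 False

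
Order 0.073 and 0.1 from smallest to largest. 0.073, 0.1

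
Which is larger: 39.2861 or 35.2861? 39.2861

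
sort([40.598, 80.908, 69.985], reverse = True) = [80.908, 69.985, 40.598]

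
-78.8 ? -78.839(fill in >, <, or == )>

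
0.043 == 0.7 False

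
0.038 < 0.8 True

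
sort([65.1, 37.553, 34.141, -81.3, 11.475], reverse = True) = [65.1, 37.553, 34.141, 11.475, -81.3]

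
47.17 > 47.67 False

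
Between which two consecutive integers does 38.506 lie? 38 and 39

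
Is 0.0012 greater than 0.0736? No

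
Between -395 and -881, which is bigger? -395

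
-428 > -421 False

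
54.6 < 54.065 False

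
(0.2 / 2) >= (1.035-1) True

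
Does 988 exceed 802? Yes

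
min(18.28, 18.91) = 18.28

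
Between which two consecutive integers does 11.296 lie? 11 and 12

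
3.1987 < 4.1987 True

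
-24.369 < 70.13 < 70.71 True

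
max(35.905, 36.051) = 36.051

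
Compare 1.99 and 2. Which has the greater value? 2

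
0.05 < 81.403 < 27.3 False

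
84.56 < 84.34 False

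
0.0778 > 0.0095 True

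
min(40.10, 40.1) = 40.10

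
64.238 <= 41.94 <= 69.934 False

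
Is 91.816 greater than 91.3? Yes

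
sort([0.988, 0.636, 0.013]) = [0.013, 0.636, 0.988]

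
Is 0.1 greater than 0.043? Yes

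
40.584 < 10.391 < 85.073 False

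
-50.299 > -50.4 True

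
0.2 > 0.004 True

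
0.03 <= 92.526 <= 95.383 True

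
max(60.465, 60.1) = 60.465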